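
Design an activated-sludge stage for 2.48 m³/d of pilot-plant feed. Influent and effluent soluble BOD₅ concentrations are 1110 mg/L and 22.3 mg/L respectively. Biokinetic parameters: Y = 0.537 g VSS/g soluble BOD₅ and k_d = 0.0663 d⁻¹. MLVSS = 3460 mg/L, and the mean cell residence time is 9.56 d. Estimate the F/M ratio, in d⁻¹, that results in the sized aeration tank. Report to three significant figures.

Steady-state biomass mass balance: V·X·(1 + k_d·θ_c) = Y·Q·(S₀ − S)·θ_c, so V = 0.537 × 2.48 × (1110 − 22.3) × 9.56 / [3460 × (1 + 0.0663 × 9.56)] = 1.38×10^4 / 5653 = 2.450 m³.
F/M = applied load / biomass = Q·S₀/(V·X) = 2.48 × 1110 / (2.450 × 3460) = 0.3248 d⁻¹.

F/M ≈ 0.325 d⁻¹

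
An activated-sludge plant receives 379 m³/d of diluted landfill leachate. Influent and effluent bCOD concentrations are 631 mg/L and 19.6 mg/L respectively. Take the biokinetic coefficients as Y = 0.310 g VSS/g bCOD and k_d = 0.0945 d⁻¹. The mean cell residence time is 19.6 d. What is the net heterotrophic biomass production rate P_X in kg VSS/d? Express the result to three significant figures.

The observed yield is Y_obs = Y/(1 + k_d·θ_c) = 0.310 / (1 + 0.0945 × 19.6) = 0.310 / 2.852 = 0.1087 g VSS per g bCOD removed.
Q·(S₀ − S) = 379 × (631 − 19.6) × 10⁻³ = 231.7 kg/d removed.
Net biomass production P_X = Y_obs × Q·(S₀ − S) = 0.1087 × 231.7 = 25.19 kg VSS/d.

P_X ≈ 25.2 kg VSS/d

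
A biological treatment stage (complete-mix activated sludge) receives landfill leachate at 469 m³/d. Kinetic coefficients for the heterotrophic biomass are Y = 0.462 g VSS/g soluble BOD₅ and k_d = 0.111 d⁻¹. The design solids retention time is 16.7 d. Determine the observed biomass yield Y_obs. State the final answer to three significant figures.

The observed yield is Y_obs = Y/(1 + k_d·θ_c) = 0.462 / (1 + 0.111 × 16.7) = 0.462 / 2.854 = 0.1619 g VSS per g soluble BOD₅ removed.

Y_obs ≈ 0.162 g VSS/g soluble BOD₅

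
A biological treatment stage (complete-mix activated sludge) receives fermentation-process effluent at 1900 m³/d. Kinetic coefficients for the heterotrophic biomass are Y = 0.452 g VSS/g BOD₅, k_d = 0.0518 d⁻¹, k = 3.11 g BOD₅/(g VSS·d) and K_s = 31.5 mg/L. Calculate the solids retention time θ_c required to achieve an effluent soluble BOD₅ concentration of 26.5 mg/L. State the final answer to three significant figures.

θ_c ≈ 1.69 d

From 1/θ_c = Y·k·S/(K_s + S) − k_d: Y·k·S/(K_s+S) = 0.452 × 3.11 × 26.5 / (31.5 + 26.5) = 0.6423 d⁻¹.
1/θ_c = 0.6423 − 0.0518 = 0.5905 d⁻¹, so θ_c = 1.694 d.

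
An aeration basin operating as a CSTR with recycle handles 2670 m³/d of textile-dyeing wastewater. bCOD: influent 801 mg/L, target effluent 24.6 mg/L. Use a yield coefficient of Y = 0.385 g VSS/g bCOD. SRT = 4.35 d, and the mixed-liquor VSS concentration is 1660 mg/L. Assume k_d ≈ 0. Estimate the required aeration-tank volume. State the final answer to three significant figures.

Biomass mass balance (decay neglected): V·X = Y·Q·(S₀ − S)·θ_c, so V = 0.385 × 2670 × (801 − 24.6) × 4.35 / 1660 = 2091 m³.

V ≈ 2090 m³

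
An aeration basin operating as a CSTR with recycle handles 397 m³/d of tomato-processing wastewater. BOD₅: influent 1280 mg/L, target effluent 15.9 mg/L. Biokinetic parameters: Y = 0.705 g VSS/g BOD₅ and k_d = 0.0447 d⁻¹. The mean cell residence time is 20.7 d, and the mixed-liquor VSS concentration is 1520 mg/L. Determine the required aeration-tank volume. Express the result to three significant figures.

V ≈ 2500 m³

From the SRT design equation V = Y Q (S₀−S) θ_c / [X (1 + k_d θ_c)] = 0.705 × 397 × (1280 − 15.9) × 20.7 / [1520 × (1 + 0.0447 × 20.7)] = 7.32×10^6 / 2926 = 2503 m³.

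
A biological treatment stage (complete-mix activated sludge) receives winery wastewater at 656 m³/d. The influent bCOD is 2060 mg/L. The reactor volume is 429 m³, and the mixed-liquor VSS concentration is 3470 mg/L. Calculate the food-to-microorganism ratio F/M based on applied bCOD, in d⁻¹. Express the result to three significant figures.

F/M = applied load / biomass = Q·S₀/(V·X) = 656 × 2060 / (429.0 × 3470) = 0.9078 d⁻¹.

F/M ≈ 0.908 d⁻¹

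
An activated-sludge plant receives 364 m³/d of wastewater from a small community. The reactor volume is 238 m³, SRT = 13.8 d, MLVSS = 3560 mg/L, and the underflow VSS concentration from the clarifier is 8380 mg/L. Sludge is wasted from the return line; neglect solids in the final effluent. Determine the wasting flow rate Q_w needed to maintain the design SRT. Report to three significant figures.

Q_w ≈ 7.33 m³/d

θ_c = V·X/(Q_w·X_r) when wasting from the recycle, so Q_w = V·X/(θ_c·X_r) = 238.0 × 3560 / (13.8 × 8380) = 7.327 m³/d.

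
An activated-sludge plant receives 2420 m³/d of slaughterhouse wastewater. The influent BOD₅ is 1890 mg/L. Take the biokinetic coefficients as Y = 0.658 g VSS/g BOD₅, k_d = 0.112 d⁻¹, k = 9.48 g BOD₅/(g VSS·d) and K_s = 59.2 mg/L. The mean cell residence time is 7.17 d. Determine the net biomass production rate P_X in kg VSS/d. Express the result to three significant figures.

For a completely mixed reactor with recycle the Lawrence–McCarty relation gives S = K_s·(1 + k_d·θ_c) / [θ_c·(Y·k − k_d) − 1] = 59.2 × (1 + 0.112 × 7.17) / [7.17 × (0.658 × 9.48 − 0.112) − 1] = 106.7 / 42.92 = 2.487 mg/L.
The observed yield is Y_obs = Y/(1 + k_d·θ_c) = 0.658 / (1 + 0.112 × 7.17) = 0.658 / 1.803 = 0.3649 g VSS per g BOD₅ removed.
Q·(S₀ − S) = 2420 × (1890 − 2.49) × 10⁻³ = 4568 kg/d removed.
P_X = Y_obs · Q(S₀ − S) = 0.3649 × 4568 = 1667 kg VSS/d.

P_X ≈ 1670 kg VSS/d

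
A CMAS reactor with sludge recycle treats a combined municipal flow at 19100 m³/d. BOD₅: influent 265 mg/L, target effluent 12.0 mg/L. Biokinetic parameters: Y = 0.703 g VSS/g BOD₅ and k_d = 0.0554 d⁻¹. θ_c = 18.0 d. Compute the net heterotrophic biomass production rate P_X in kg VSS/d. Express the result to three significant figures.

P_X ≈ 1700 kg VSS/d

Observed yield with endogenous decay: Y_obs = Y / (1 + k_d·θ_c) = 0.703 / (1 + 0.0554 × 18.0) = 0.703 / 1.997 = 0.3520 g VSS/g BOD₅.
Mass of BOD₅ removed per day: Q(S₀ − S) = 19100 × 253.0 g/m³ = 4832 kg/d.
So the net sludge growth is P_X = 0.3520 × 4832 = 1701 kg VSS/d.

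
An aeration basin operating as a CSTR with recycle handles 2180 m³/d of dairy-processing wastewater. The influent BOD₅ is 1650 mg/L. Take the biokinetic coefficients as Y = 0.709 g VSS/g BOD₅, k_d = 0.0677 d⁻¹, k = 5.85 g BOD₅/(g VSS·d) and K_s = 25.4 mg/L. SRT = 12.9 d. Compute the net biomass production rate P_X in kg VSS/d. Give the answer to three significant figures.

For a completely mixed reactor with recycle the Lawrence–McCarty relation gives S = K_s·(1 + k_d·θ_c) / [θ_c·(Y·k − k_d) − 1] = 25.4 × (1 + 0.0677 × 12.9) / [12.9 × (0.709 × 5.85 − 0.0677) − 1] = 47.58 / 51.63 = 0.9216 mg/L.
The observed yield is Y_obs = Y/(1 + k_d·θ_c) = 0.709 / (1 + 0.0677 × 12.9) = 0.709 / 1.873 = 0.3785 g VSS per g BOD₅ removed.
ΔS = 1650 − 0.922 = 1649 mg/L, so the substrate removal rate is 2180 × 1649/1000 = 3595 kg BOD₅/d.
Biomass produced: P_X = Y_obs·Q·ΔS = 0.3785 × 3595 ≈ 1361 kg VSS/d.

P_X ≈ 1360 kg VSS/d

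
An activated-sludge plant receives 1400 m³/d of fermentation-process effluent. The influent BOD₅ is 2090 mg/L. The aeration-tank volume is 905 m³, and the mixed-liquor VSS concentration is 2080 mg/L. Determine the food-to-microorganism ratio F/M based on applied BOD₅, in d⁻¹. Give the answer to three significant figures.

F/M = Q·S₀ / (V·X) = 1400 × 2090 / (905.0 × 2080) = 1.554 g BOD₅·(g VSS·d)⁻¹.

F/M ≈ 1.55 d⁻¹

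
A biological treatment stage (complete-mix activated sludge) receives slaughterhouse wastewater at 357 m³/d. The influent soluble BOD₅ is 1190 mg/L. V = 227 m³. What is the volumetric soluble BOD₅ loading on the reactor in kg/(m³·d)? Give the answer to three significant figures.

L_v = Q S₀ / V = 357 × 1190 × 10⁻³ / 227.0 = 1.871 kg/(m³·d).

L_v ≈ 1.87 kg soluble BOD₅/(m³·d)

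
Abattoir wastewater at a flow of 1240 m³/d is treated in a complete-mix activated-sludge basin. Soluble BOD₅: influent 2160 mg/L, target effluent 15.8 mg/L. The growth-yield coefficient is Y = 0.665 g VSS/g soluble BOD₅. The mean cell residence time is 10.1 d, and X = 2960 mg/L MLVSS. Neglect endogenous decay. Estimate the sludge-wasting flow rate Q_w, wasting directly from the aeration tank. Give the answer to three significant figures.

Q_w ≈ 597 m³/d

V·X = Y·Q·ΔS·θ_c gives V = 0.665 × 1240 × (2160 − 15.8) × 10.1 / 2960 = 6033 m³.
With mixed-liquor wasting, θ_c = V/Q_w, so Q_w = V/θ_c = 6033/10.1 = 597.3 m³/d.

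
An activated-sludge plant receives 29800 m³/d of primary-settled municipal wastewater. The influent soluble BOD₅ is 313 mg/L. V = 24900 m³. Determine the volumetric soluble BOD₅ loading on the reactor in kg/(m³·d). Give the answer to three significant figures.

L_v ≈ 0.375 kg soluble BOD₅/(m³·d)

Applied soluble BOD₅ load per unit volume = Q·S₀/V = (29800 × 313/1000)/24900 = 0.3746 kg soluble BOD₅·m⁻³·d⁻¹.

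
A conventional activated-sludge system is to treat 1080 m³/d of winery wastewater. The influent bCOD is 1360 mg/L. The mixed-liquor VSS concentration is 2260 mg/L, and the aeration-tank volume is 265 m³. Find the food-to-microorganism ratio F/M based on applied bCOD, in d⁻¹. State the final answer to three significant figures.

F/M ≈ 2.45 d⁻¹

F/M = Q·S₀ / (V·X) = 1080 × 1360 / (265.0 × 2260) = 2.452 g bCOD·(g VSS·d)⁻¹.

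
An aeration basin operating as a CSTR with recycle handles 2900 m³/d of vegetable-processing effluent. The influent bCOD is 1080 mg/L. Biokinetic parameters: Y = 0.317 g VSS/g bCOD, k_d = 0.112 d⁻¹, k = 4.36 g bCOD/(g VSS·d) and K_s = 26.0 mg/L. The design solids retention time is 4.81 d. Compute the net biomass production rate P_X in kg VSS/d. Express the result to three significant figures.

P_X ≈ 641 kg VSS/d

From the Monod/SRT balance for a CMAS, S = K_s·(1+k_d θ_c)/[θ_c·(Y k − k_d) − 1] = 26.0 × (1 + 0.112 × 4.81) / [4.81 × (0.317 × 4.36 − 0.112) − 1] = 40.01 / 5.109 = 7.830 mg/L.
The observed yield is Y_obs = Y/(1 + k_d·θ_c) = 0.317 / (1 + 0.112 × 4.81) = 0.317 / 1.539 = 0.2060 g VSS per g bCOD removed.
Mass of bCOD removed per day: Q(S₀ − S) = 2900 × 1072 g/m³ = 3109 kg/d.
P_X = Y_obs · Q(S₀ − S) = 0.2060 × 3109 = 640.6 kg VSS/d.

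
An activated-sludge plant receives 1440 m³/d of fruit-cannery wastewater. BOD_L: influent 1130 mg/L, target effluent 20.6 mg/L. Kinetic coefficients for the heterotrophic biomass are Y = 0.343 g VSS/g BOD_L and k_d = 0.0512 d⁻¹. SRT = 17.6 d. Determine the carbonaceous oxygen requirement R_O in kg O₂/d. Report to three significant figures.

Correct the yield for decay: Y_obs = Y/(1 + k_d θ_c) = 0.343 / (1 + 0.0512 × 17.6) = 0.343 / 1.901 = 0.1804.
ΔS = 1130 − 20.6 = 1109 mg/L, so the substrate removal rate is 1440 × 1109/1000 = 1598 kg BOD_L/d.
Net sludge production P_X = 0.1804 × 1598 = 288.2 kg VSS/d.
R_O = Q·ΔS − 1.42 P_X = 1598 − 409.3 = 1188 kg O₂/d.

R_O ≈ 1190 kg O₂/d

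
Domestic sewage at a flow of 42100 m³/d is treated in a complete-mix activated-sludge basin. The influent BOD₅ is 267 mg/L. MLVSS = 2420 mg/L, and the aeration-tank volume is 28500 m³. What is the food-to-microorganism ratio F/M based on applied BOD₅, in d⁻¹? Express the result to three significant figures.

F/M = applied load / biomass = Q·S₀/(V·X) = 42100 × 267 / (28500 × 2420) = 0.1630 d⁻¹.

F/M ≈ 0.163 d⁻¹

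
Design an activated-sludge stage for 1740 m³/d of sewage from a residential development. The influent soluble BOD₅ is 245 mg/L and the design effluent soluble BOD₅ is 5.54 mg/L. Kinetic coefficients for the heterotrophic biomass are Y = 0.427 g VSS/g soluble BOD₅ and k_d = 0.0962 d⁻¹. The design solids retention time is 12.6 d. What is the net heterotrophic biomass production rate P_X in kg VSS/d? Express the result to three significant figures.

Y_obs = Y / (1 + k_d θ_c) = 0.427 / (1 + 0.0962 × 12.6) = 0.427 / 2.212 = 0.1930.
ΔS = 245 − 5.54 = 239.5 mg/L, so the substrate removal rate is 1740 × 239.5/1000 = 416.7 kg soluble BOD₅/d.
Net biomass production P_X = Y_obs × Q·(S₀ − S) = 0.1930 × 416.7 = 80.43 kg VSS/d.

P_X ≈ 80.4 kg VSS/d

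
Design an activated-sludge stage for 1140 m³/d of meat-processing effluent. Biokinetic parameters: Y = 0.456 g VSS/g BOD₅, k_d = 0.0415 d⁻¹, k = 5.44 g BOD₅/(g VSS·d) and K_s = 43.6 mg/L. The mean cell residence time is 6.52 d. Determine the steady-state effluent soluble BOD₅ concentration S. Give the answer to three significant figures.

S ≈ 3.72 mg/L

For a completely mixed reactor with recycle the Lawrence–McCarty relation gives S = K_s·(1 + k_d·θ_c) / [θ_c·(Y·k − k_d) − 1] = 43.6 × (1 + 0.0415 × 6.52) / [6.52 × (0.456 × 5.44 − 0.0415) − 1] = 55.40 / 14.90 = 3.717 mg/L.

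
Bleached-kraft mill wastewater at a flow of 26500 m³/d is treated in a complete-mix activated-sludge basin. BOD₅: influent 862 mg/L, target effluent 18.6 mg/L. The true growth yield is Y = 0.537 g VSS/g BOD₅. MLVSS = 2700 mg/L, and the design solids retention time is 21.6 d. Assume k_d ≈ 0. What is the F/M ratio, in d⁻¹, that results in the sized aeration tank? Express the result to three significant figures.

F/M ≈ 0.0881 d⁻¹

With k_d = 0 the design equation reduces to V = Y Q (S₀−S) θ_c / X = 0.537 × 26500 × (862 − 18.6) × 21.6 / 2700 = 96016 m³.
Food-to-microorganism ratio F/M = Q S₀ / (V X) = 26500 × 862 / (96016 × 2700) = 0.08811 d⁻¹.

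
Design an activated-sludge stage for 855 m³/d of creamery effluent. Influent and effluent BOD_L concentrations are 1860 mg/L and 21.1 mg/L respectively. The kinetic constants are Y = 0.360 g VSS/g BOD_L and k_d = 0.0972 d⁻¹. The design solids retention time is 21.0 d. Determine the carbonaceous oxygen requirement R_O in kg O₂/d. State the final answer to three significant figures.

R_O ≈ 1310 kg O₂/d

Correct the yield for decay: Y_obs = Y/(1 + k_d θ_c) = 0.360 / (1 + 0.0972 × 21.0) = 0.360 / 3.041 = 0.1184.
Substrate removed = Q·(S₀ − S) = 855 m³/d × (1860 − 21.1) g/m³ = 1.57×10^6 g/d = 1572 kg/d.
Net sludge production P_X = 0.1184 × 1572 = 186.1 kg VSS/d.
R_O = Q·(S₀ − S) − 1.42·P_X = 1572 − 1.42 × 186.1 = 1308 kg O₂/d.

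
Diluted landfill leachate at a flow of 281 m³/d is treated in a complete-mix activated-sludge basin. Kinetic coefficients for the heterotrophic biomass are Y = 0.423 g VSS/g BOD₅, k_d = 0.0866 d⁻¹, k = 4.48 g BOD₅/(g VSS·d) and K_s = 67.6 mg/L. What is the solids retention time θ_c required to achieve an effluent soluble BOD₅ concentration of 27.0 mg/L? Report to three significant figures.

θ_c ≈ 2.20 d

From 1/θ_c = Y·k·S/(K_s + S) − k_d: Y·k·S/(K_s+S) = 0.423 × 4.48 × 27.0 / (67.6 + 27.0) = 0.5409 d⁻¹.
θ_c = 1/(μ − k_d) = 1/(0.5409 − 0.0866) = 1/0.4543 = 2.201 d.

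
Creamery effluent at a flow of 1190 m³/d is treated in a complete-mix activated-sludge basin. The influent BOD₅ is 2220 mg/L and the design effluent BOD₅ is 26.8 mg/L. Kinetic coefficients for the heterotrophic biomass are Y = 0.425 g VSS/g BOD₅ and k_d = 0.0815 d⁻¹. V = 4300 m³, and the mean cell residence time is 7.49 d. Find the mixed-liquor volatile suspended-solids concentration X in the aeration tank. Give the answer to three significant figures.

X ≈ 1200 mg/L

X = Y·Q·ΔS·θ_c / [V·(1 + k_d θ_c)] = 0.425 × 1190 × (2220 − 26.8) × 7.49 / [4300 × (1 + 0.0815 × 7.49)] = 1200 mg/L.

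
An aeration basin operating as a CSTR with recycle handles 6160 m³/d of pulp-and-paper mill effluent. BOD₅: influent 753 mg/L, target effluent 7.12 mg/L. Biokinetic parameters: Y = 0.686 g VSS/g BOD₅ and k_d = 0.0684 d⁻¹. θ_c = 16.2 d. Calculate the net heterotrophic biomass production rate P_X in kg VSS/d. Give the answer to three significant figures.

Observed yield with endogenous decay: Y_obs = Y / (1 + k_d·θ_c) = 0.686 / (1 + 0.0684 × 16.2) = 0.686 / 2.108 = 0.3254 g VSS/g BOD₅.
Substrate removed = Q·(S₀ − S) = 6160 m³/d × (753 − 7.12) g/m³ = 4.59×10^6 g/d = 4595 kg/d.
Biomass produced: P_X = Y_obs·Q·ΔS = 0.3254 × 4595 ≈ 1495 kg VSS/d.

P_X ≈ 1500 kg VSS/d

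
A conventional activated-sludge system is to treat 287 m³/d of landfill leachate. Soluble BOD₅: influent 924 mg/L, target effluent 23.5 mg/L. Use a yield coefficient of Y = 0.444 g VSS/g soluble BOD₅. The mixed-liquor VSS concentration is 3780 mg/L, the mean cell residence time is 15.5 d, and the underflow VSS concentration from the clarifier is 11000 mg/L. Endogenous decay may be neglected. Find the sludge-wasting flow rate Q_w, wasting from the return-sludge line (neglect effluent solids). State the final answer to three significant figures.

Q_w ≈ 10.4 m³/d

V·X = Y·Q·ΔS·θ_c gives V = 0.444 × 287 × (924 − 23.5) × 15.5 / 3780 = 470.5 m³.
Wasting from the return line (neglecting effluent solids): Q_w = V·X / (θ_c·X_r) = 470.5 × 3780 / (15.5 × 11000) = 10.43 m³/d.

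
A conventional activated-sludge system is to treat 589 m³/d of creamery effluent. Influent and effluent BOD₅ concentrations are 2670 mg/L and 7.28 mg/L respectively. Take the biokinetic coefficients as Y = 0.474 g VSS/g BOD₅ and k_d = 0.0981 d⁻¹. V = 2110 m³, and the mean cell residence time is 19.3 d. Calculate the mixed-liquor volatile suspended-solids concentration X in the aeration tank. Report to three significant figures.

X = Y·Q·ΔS·θ_c / [V·(1 + k_d θ_c)] = 0.474 × 589 × (2670 − 7.28) × 19.3 / [2110 × (1 + 0.0981 × 19.3)] = 2350 mg/L.

X ≈ 2350 mg/L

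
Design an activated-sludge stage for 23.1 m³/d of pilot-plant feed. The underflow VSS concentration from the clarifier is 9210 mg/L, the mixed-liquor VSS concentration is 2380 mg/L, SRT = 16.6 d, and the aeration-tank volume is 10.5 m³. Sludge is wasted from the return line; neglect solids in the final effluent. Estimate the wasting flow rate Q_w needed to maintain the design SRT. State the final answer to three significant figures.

Q_w ≈ 0.163 m³/d

θ_c = V·X/(Q_w·X_r) when wasting from the recycle, so Q_w = V·X/(θ_c·X_r) = 10.50 × 2380 / (16.6 × 9210) = 0.1635 m³/d.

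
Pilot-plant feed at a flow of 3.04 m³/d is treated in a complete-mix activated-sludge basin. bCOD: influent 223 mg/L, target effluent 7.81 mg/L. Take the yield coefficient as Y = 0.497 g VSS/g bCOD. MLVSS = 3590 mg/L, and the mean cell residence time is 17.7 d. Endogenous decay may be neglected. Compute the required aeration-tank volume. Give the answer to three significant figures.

V ≈ 1.60 m³

V·X = Y·Q·ΔS·θ_c gives V = 0.497 × 3.04 × (223 − 7.81) × 17.7 / 3590 = 1.603 m³.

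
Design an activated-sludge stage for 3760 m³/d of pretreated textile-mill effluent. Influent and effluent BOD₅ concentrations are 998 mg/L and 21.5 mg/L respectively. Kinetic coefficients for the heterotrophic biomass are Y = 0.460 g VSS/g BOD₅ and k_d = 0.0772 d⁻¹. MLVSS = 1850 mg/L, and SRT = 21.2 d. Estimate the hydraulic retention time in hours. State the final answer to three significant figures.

Rearranging the biomass balance for a CMAS with decay, V = Y·Q·ΔS·θ_c / [X·(1+k_d θ_c)] = 0.460 × 3760 × (998 − 21.5) × 21.2 / [1850 × (1 + 0.0772 × 21.2)] = 3.58×10^7 / 4878 = 7341 m³.
HRT = V/Q = 7341 m³ / 3760 m³·d⁻¹ = 1.952 d × 24 = 46.85 h.

τ ≈ 46.9 h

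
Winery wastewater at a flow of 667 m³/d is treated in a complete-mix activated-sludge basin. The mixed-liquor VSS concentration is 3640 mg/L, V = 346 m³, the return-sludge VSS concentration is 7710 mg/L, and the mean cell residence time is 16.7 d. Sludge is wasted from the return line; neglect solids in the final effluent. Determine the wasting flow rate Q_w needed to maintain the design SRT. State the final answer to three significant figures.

Wasting from the return line (neglecting effluent solids): Q_w = V·X / (θ_c·X_r) = 346.0 × 3640 / (16.7 × 7710) = 9.782 m³/d.

Q_w ≈ 9.78 m³/d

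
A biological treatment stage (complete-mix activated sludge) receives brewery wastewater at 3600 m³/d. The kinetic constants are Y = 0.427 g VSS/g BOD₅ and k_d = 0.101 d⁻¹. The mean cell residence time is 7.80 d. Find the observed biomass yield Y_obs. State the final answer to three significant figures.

The observed yield is Y_obs = Y/(1 + k_d·θ_c) = 0.427 / (1 + 0.101 × 7.80) = 0.427 / 1.788 = 0.2388 g VSS per g BOD₅ removed.

Y_obs ≈ 0.239 g VSS/g BOD₅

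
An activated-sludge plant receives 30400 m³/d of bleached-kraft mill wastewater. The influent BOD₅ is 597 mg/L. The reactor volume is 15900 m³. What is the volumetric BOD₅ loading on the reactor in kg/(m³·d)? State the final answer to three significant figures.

Volumetric loading L_v = Q·S₀ / V = 30400 × 597 g/m³ / 15900 m³ = 1141 g/(m³·d) = 1.141 kg BOD₅/(m³·d).

L_v ≈ 1.14 kg BOD₅/(m³·d)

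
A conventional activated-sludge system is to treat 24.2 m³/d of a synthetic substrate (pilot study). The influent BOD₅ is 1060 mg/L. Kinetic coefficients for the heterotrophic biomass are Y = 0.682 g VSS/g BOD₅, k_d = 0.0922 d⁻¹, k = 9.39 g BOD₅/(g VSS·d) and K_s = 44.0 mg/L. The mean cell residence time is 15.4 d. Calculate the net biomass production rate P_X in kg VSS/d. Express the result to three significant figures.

Effluent substrate depends only on kinetics and SRT: S = K_s(1 + k_d θ_c) / [θ_c(Yk − k_d) − 1] = 44.0 × (1 + 0.0922 × 15.4) / [15.4 × (0.682 × 9.39 − 0.0922) − 1] = 106.5 / 96.20 = 1.107 mg/L.
Y_obs = Y / (1 + k_d θ_c) = 0.682 / (1 + 0.0922 × 15.4) = 0.682 / 2.420 = 0.2818.
Mass of BOD₅ removed per day: Q(S₀ − S) = 24.2 × 1059 g/m³ = 25.63 kg/d.
So the net sludge growth is P_X = 0.2818 × 25.63 = 7.222 kg VSS/d.

P_X ≈ 7.22 kg VSS/d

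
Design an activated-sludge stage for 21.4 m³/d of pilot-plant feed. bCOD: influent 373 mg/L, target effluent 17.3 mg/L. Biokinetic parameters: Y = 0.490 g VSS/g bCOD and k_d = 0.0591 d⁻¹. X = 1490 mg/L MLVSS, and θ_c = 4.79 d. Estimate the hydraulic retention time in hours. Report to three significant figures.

Rearranging the biomass balance for a CMAS with decay, V = Y·Q·ΔS·θ_c / [X·(1+k_d θ_c)] = 0.490 × 21.4 × (373 − 17.3) × 4.79 / [1490 × (1 + 0.0591 × 4.79)] = 1.79×10^4 / 1912 = 9.345 m³.
τ = V/Q = 9.345/21.4 = 0.4367 d, or 10.48 h.

τ ≈ 10.5 h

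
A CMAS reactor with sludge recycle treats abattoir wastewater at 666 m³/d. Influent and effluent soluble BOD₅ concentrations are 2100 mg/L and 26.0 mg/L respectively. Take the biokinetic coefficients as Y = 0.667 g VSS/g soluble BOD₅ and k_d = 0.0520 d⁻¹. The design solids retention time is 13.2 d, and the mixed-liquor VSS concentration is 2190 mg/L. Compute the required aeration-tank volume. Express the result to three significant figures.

V ≈ 3290 m³

Steady-state biomass mass balance: V·X·(1 + k_d·θ_c) = Y·Q·(S₀ − S)·θ_c, so V = 0.667 × 666 × (2100 − 26.0) × 13.2 / [2190 × (1 + 0.0520 × 13.2)] = 1.22×10^7 / 3693 = 3293 m³.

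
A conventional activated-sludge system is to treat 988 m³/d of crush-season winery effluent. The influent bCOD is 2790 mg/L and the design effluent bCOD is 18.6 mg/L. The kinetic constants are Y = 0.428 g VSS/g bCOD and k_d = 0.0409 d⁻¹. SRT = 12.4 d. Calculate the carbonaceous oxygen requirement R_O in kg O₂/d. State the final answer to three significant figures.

R_O ≈ 1630 kg O₂/d

The observed yield is Y_obs = Y/(1 + k_d·θ_c) = 0.428 / (1 + 0.0409 × 12.4) = 0.428 / 1.507 = 0.2840 g VSS per g bCOD removed.
Mass of bCOD removed per day: Q(S₀ − S) = 988 × 2771 g/m³ = 2738 kg/d.
Net sludge production P_X = 0.2840 × 2738 = 777.6 kg VSS/d.
Carbonaceous O₂ demand = substrate oxidised − cell-mass equivalent = 2738 − 1.42 × 777.6 = 1634 kg O₂/d.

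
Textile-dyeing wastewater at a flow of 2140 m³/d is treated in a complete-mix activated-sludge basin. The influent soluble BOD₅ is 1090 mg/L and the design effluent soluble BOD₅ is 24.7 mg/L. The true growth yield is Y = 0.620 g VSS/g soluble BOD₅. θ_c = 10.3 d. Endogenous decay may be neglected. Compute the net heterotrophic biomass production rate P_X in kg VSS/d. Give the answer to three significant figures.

P_X ≈ 1410 kg VSS/d

Since k_d ≈ 0, Y_obs = Y = 0.620 g VSS/g soluble BOD₅.
Substrate removed = Q·(S₀ − S) = 2140 m³/d × (1090 − 24.7) g/m³ = 2.28×10^6 g/d = 2280 kg/d.
Biomass produced: P_X = Y_obs·Q·ΔS = 0.6200 × 2280 ≈ 1413 kg VSS/d.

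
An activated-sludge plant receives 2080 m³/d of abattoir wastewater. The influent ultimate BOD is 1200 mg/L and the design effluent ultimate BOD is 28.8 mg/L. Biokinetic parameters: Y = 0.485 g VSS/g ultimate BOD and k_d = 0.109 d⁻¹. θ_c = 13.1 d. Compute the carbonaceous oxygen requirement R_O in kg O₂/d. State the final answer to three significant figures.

R_O ≈ 1750 kg O₂/d

Observed yield with endogenous decay: Y_obs = Y / (1 + k_d·θ_c) = 0.485 / (1 + 0.109 × 13.1) = 0.485 / 2.428 = 0.1998 g VSS/g ultimate BOD.
Q·(S₀ − S) = 2080 × (1200 − 28.8) × 10⁻³ = 2436 kg/d removed.
P_X = Y_obs·Q·(S₀ − S) = 0.1998 × 2436 = 486.6 kg VSS/d.
R_O = Q·(S₀ − S) − 1.42·P_X = 2436 − 1.42 × 486.6 = 1745 kg O₂/d.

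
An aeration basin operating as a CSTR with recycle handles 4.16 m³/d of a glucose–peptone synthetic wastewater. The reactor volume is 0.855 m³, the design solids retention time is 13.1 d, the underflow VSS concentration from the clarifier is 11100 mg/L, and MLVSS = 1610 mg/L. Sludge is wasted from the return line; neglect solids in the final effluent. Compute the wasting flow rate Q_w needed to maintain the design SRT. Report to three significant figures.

Q_w ≈ 0.00947 m³/d

Wasting from the return line (neglecting effluent solids): Q_w = V·X / (θ_c·X_r) = 0.8550 × 1610 / (13.1 × 11100) = 0.009467 m³/d.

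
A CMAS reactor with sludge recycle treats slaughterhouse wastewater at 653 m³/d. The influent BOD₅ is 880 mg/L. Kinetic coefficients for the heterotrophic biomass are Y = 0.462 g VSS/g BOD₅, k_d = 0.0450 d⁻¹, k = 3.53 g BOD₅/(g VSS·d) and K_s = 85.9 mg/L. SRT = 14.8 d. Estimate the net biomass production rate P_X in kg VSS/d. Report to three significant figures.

P_X ≈ 158 kg VSS/d

From the Monod/SRT balance for a CMAS, S = K_s·(1+k_d θ_c)/[θ_c·(Y k − k_d) − 1] = 85.9 × (1 + 0.0450 × 14.8) / [14.8 × (0.462 × 3.53 − 0.0450) − 1] = 143.1 / 22.47 = 6.369 mg/L.
Correct the yield for decay: Y_obs = Y/(1 + k_d θ_c) = 0.462 / (1 + 0.0450 × 14.8) = 0.462 / 1.666 = 0.2773.
ΔS = 880 − 6.37 = 873.6 mg/L, so the substrate removal rate is 653 × 873.6/1000 = 570.5 kg BOD₅/d.
So the net sludge growth is P_X = 0.2773 × 570.5 = 158.2 kg VSS/d.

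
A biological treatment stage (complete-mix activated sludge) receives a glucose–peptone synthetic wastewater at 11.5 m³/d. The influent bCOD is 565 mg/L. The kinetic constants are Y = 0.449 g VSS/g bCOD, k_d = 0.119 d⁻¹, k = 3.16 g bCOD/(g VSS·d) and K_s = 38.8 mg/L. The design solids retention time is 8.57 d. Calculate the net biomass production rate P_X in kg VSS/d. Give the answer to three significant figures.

P_X ≈ 1.42 kg VSS/d

Effluent substrate depends only on kinetics and SRT: S = K_s(1 + k_d θ_c) / [θ_c(Yk − k_d) − 1] = 38.8 × (1 + 0.119 × 8.57) / [8.57 × (0.449 × 3.16 − 0.119) − 1] = 78.37 / 10.14 = 7.729 mg/L.
Y_obs = Y / (1 + k_d θ_c) = 0.449 / (1 + 0.119 × 8.57) = 0.449 / 2.020 = 0.2223.
ΔS = 565 − 7.73 = 557.3 mg/L, so the substrate removal rate is 11.5 × 557.3/1000 = 6.409 kg bCOD/d.
Net biomass production P_X = Y_obs × Q·(S₀ − S) = 0.2223 × 6.409 = 1.425 kg VSS/d.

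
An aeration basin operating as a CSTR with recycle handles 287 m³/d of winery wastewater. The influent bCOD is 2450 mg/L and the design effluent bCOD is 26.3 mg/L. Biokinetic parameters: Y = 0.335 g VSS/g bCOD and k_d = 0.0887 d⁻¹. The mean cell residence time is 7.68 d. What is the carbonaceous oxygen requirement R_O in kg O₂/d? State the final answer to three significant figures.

R_O ≈ 499 kg O₂/d

Y_obs = Y / (1 + k_d θ_c) = 0.335 / (1 + 0.0887 × 7.68) = 0.335 / 1.681 = 0.1993.
Q·(S₀ − S) = 287 × (2450 − 26.3) × 10⁻³ = 695.6 kg/d removed.
Net sludge production P_X = 0.1993 × 695.6 = 138.6 kg VSS/d.
R_O = Q·(S₀ − S) − 1.42·P_X = 695.6 − 1.42 × 138.6 = 498.8 kg O₂/d.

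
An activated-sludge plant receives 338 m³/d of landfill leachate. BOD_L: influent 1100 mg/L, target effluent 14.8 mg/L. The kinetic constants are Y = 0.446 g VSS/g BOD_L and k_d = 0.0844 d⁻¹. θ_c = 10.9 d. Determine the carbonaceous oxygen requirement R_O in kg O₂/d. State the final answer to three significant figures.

Observed yield with endogenous decay: Y_obs = Y / (1 + k_d·θ_c) = 0.446 / (1 + 0.0844 × 10.9) = 0.446 / 1.920 = 0.2323 g VSS/g BOD_L.
Mass of BOD_L removed per day: Q(S₀ − S) = 338 × 1085 g/m³ = 366.8 kg/d.
Biomass synthesised: P_X = Y_obs × 366.8 = 85.21 kg VSS/d.
R_O = Q·(S₀ − S) − 1.42·P_X = 366.8 − 1.42 × 85.21 = 245.8 kg O₂/d.

R_O ≈ 246 kg O₂/d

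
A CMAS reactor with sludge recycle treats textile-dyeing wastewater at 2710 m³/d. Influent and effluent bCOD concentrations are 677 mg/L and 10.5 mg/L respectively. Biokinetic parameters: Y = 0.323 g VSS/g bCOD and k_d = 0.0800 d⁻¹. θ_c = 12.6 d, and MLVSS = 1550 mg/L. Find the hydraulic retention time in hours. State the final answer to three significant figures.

τ ≈ 20.9 h

Steady-state biomass mass balance: V·X·(1 + k_d·θ_c) = Y·Q·(S₀ − S)·θ_c, so V = 0.323 × 2710 × (677 − 10.5) × 12.6 / [1550 × (1 + 0.0800 × 12.6)] = 7.35×10^6 / 3112 = 2362 m³.
HRT = V/Q = 2362 m³ / 2710 m³·d⁻¹ = 0.8715 d × 24 = 20.92 h.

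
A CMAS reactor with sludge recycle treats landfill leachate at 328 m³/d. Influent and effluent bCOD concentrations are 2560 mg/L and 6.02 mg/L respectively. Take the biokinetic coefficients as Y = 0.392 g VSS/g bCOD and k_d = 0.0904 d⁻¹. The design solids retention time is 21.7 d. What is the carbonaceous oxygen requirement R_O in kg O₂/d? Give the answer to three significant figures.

R_O ≈ 680 kg O₂/d

The observed yield is Y_obs = Y/(1 + k_d·θ_c) = 0.392 / (1 + 0.0904 × 21.7) = 0.392 / 2.962 = 0.1324 g VSS per g bCOD removed.
Q·(S₀ − S) = 328 × (2560 − 6.02) × 10⁻³ = 837.7 kg/d removed.
P_X = Y_obs·Q·(S₀ − S) = 0.1324 × 837.7 = 110.9 kg VSS/d.
R_O = Q·(S₀ − S) − 1.42·P_X = 837.7 − 1.42 × 110.9 = 680.3 kg O₂/d.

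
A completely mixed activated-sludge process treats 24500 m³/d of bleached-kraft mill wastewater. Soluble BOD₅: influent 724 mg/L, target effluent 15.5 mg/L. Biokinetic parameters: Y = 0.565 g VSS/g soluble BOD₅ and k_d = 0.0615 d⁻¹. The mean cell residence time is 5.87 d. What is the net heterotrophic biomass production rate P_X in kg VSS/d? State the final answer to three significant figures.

P_X ≈ 7210 kg VSS/d

Correct the yield for decay: Y_obs = Y/(1 + k_d θ_c) = 0.565 / (1 + 0.0615 × 5.87) = 0.565 / 1.361 = 0.4151.
Mass of soluble BOD₅ removed per day: Q(S₀ − S) = 24500 × 708.5 g/m³ = 17358 kg/d.
So the net sludge growth is P_X = 0.4151 × 17358 = 7206 kg VSS/d.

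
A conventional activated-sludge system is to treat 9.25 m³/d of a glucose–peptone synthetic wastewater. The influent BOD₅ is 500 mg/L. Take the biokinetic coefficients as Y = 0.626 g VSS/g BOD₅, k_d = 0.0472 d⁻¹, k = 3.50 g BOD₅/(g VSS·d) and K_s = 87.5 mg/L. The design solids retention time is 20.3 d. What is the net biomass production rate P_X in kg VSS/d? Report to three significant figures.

Effluent substrate depends only on kinetics and SRT: S = K_s(1 + k_d θ_c) / [θ_c(Yk − k_d) − 1] = 87.5 × (1 + 0.0472 × 20.3) / [20.3 × (0.626 × 3.50 − 0.0472) − 1] = 171.3 / 42.52 = 4.030 mg/L.
Observed yield with endogenous decay: Y_obs = Y / (1 + k_d·θ_c) = 0.626 / (1 + 0.0472 × 20.3) = 0.626 / 1.958 = 0.3197 g VSS/g BOD₅.
ΔS = 500 − 4.03 = 496.0 mg/L, so the substrate removal rate is 9.25 × 496.0/1000 = 4.588 kg BOD₅/d.
Biomass produced: P_X = Y_obs·Q·ΔS = 0.3197 × 4.588 ≈ 1.467 kg VSS/d.

P_X ≈ 1.47 kg VSS/d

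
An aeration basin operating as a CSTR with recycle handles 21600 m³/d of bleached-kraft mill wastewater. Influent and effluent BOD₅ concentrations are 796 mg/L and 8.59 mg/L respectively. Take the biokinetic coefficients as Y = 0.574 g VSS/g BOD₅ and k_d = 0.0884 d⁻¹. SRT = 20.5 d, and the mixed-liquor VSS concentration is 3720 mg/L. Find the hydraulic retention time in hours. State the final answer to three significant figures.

From the SRT design equation V = Y Q (S₀−S) θ_c / [X (1 + k_d θ_c)] = 0.574 × 21600 × (796 − 8.59) × 20.5 / [3720 × (1 + 0.0884 × 20.5)] = 2×10^8 / 10461 = 19131 m³.
HRT = V/Q = 19131 m³ / 21600 m³·d⁻¹ = 0.8857 d × 24 = 21.26 h.

τ ≈ 21.3 h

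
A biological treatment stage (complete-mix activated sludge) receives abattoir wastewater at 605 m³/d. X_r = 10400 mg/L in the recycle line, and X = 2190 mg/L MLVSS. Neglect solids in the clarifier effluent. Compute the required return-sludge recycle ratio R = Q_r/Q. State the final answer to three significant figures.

R ≈ 0.267

Solids balance on the clarifier gives (1+R)X = R·X_r, so R = X/(X_r − X) = 2190 / (10400 − 2190) = 0.2667.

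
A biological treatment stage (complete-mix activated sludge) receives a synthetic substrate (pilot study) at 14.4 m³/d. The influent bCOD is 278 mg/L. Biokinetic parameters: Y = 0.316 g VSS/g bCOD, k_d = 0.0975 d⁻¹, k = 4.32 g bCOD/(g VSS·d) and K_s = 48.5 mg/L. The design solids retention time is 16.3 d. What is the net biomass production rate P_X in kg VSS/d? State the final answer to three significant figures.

For a completely mixed reactor with recycle the Lawrence–McCarty relation gives S = K_s·(1 + k_d·θ_c) / [θ_c·(Y·k − k_d) − 1] = 48.5 × (1 + 0.0975 × 16.3) / [16.3 × (0.316 × 4.32 − 0.0975) − 1] = 125.6 / 19.66 = 6.387 mg/L.
Correct the yield for decay: Y_obs = Y/(1 + k_d θ_c) = 0.316 / (1 + 0.0975 × 16.3) = 0.316 / 2.589 = 0.1220.
Substrate removed = Q·(S₀ − S) = 14.4 m³/d × (278 − 6.39) g/m³ = 3.91×10^3 g/d = 3.911 kg/d.
So the net sludge growth is P_X = 0.1220 × 3.911 = 0.4773 kg VSS/d.

P_X ≈ 0.477 kg VSS/d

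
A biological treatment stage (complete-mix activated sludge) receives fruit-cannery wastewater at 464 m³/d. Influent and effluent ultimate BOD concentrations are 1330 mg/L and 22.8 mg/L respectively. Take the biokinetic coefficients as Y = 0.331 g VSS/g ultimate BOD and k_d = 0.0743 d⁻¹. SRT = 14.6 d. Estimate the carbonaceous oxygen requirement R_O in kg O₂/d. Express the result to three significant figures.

R_O ≈ 470 kg O₂/d

Correct the yield for decay: Y_obs = Y/(1 + k_d θ_c) = 0.331 / (1 + 0.0743 × 14.6) = 0.331 / 2.085 = 0.1588.
ΔS = 1330 − 22.8 = 1307 mg/L, so the substrate removal rate is 464 × 1307/1000 = 606.5 kg ultimate BOD/d.
P_X = Y_obs·Q·(S₀ − S) = 0.1588 × 606.5 = 96.30 kg VSS/d.
R_O = Q·ΔS − 1.42 P_X = 606.5 − 136.7 = 469.8 kg O₂/d.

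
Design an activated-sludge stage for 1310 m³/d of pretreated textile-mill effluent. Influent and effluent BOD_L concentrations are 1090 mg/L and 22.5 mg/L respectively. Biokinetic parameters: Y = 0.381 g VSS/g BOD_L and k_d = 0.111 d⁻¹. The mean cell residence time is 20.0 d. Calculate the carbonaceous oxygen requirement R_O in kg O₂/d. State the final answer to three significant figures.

R_O ≈ 1160 kg O₂/d

Observed yield with endogenous decay: Y_obs = Y / (1 + k_d·θ_c) = 0.381 / (1 + 0.111 × 20.0) = 0.381 / 3.220 = 0.1183 g VSS/g BOD_L.
Q·(S₀ − S) = 1310 × (1090 − 22.5) × 10⁻³ = 1398 kg/d removed.
Biomass synthesised: P_X = Y_obs × 1398 = 165.5 kg VSS/d.
R_O = Q·ΔS − 1.42 P_X = 1398 − 235.0 = 1163 kg O₂/d.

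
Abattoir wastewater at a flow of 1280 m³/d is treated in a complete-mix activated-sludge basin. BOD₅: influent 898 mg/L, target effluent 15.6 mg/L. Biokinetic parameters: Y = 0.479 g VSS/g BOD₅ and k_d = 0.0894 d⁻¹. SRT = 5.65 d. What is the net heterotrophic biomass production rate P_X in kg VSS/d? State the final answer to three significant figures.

Correct the yield for decay: Y_obs = Y/(1 + k_d θ_c) = 0.479 / (1 + 0.0894 × 5.65) = 0.479 / 1.505 = 0.3182.
Mass of BOD₅ removed per day: Q(S₀ − S) = 1280 × 882.4 g/m³ = 1129 kg/d.
Biomass produced: P_X = Y_obs·Q·ΔS = 0.3182 × 1129 ≈ 359.5 kg VSS/d.

P_X ≈ 359 kg VSS/d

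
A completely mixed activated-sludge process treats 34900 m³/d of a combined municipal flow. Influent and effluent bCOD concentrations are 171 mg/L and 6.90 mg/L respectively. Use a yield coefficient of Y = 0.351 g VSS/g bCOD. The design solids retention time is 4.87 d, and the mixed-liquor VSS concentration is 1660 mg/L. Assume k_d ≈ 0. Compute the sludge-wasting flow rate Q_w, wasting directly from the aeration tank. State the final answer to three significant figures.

Biomass mass balance (decay neglected): V·X = Y·Q·(S₀ − S)·θ_c, so V = 0.351 × 34900 × (171 − 6.90) × 4.87 / 1660 = 5897 m³.
For wasting at MLVSS concentration, Q_w = V/θ_c = 5897/4.87 = 1211 m³/d.

Q_w ≈ 1210 m³/d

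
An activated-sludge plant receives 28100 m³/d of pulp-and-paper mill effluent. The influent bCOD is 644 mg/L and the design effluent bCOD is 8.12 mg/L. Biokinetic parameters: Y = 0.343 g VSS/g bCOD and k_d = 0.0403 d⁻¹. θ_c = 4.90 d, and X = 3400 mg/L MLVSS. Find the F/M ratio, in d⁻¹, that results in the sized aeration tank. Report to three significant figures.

F/M ≈ 0.722 d⁻¹

Rearranging the biomass balance for a CMAS with decay, V = Y·Q·ΔS·θ_c / [X·(1+k_d θ_c)] = 0.343 × 28100 × (644 − 8.12) × 4.90 / [3400 × (1 + 0.0403 × 4.90)] = 3×10^7 / 4071 = 7376 m³.
F/M = applied load / biomass = Q·S₀/(V·X) = 28100 × 644 / (7376 × 3400) = 0.7216 d⁻¹.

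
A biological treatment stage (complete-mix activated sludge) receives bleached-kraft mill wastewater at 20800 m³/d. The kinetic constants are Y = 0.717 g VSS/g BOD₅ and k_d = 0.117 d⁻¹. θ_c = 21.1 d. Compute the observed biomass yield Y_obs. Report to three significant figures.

Y_obs ≈ 0.207 g VSS/g BOD₅

Correct the yield for decay: Y_obs = Y/(1 + k_d θ_c) = 0.717 / (1 + 0.117 × 21.1) = 0.717 / 3.469 = 0.2067.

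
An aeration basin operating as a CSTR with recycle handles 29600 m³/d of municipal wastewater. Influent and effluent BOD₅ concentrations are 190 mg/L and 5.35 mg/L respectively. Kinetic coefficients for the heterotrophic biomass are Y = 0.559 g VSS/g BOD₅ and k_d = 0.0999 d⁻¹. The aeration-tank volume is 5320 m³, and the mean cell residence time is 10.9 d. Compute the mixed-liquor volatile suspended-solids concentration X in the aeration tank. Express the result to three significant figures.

X ≈ 3000 mg/L

From V·X·(1 + k_d·θ_c) = Y·Q·(S₀ − S)·θ_c: X = 0.559 × 29600 × (190 − 5.35) × 10.9 / [5320 × (1 + 0.0999 × 10.9)] = 2997 mg/L.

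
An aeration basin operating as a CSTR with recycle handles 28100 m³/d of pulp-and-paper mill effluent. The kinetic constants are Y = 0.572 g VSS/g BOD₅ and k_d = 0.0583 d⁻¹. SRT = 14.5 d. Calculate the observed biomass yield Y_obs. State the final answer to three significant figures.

Y_obs ≈ 0.310 g VSS/g BOD₅

Observed yield with endogenous decay: Y_obs = Y / (1 + k_d·θ_c) = 0.572 / (1 + 0.0583 × 14.5) = 0.572 / 1.845 = 0.3100 g VSS/g BOD₅.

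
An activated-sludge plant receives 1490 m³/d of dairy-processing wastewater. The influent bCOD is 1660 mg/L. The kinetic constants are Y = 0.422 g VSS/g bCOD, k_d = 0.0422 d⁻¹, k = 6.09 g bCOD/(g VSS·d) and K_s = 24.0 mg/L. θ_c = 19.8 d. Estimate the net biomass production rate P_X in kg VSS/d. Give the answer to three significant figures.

From the Monod/SRT balance for a CMAS, S = K_s·(1+k_d θ_c)/[θ_c·(Y k − k_d) − 1] = 24.0 × (1 + 0.0422 × 19.8) / [19.8 × (0.422 × 6.09 − 0.0422) − 1] = 44.05 / 49.05 = 0.8981 mg/L.
Correct the yield for decay: Y_obs = Y/(1 + k_d θ_c) = 0.422 / (1 + 0.0422 × 19.8) = 0.422 / 1.836 = 0.2299.
Mass of bCOD removed per day: Q(S₀ − S) = 1490 × 1659 g/m³ = 2472 kg/d.
P_X = Y_obs · Q(S₀ − S) = 0.2299 × 2472 = 568.3 kg VSS/d.

P_X ≈ 568 kg VSS/d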